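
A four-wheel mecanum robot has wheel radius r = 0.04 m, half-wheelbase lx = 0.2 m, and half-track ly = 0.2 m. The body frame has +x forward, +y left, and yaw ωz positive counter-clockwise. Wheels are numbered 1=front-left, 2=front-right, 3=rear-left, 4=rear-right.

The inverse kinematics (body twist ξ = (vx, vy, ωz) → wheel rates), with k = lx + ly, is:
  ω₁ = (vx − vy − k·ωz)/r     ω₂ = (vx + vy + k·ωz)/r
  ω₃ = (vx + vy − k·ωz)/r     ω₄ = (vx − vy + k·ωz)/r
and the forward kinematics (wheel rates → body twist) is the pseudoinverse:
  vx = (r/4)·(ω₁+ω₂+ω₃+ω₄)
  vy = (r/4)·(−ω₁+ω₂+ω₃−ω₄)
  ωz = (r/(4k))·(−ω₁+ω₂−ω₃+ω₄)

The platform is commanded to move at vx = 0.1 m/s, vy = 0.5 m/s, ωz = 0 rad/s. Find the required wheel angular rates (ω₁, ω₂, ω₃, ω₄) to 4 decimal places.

k = lx + ly = 0.2 + 0.2 = 0.4000;  k·ωz = 0.4000·0 = 0.0000
ω₁ (FL) = (vx − vy − k·ωz)/r = -0.4000/0.04 = -10.0000
ω₂ (FR) = (vx + vy + k·ωz)/r = 0.6000/0.04 = 15.0000
ω₃ (RL) = (vx + vy − k·ωz)/r = 0.6000/0.04 = 15.0000
ω₄ (RR) = (vx − vy + k·ωz)/r = -0.4000/0.04 = -10.0000

(-10.0000, 15.0000, 15.0000, -10.0000)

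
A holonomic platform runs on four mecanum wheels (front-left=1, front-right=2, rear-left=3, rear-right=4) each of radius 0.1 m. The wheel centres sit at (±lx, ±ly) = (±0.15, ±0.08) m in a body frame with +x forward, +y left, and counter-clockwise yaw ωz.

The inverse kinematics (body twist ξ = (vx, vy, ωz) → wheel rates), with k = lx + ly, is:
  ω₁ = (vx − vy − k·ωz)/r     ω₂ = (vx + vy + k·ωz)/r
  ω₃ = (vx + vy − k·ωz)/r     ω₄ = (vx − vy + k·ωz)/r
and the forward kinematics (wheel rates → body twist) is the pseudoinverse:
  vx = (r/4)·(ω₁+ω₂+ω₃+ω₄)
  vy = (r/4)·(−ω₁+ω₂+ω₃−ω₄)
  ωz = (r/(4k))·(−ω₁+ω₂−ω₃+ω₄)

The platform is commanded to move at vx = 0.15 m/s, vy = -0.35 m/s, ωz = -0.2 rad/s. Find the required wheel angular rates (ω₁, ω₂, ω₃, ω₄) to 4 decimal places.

k = lx + ly = 0.15 + 0.08 = 0.2300;  k·ωz = 0.2300·-0.2 = -0.0460
ω₁ (FL) = (vx − vy − k·ωz)/r = 0.5460/0.1 = 5.4600
ω₂ (FR) = (vx + vy + k·ωz)/r = -0.2460/0.1 = -2.4600
ω₃ (RL) = (vx + vy − k·ωz)/r = -0.1540/0.1 = -1.5400
ω₄ (RR) = (vx − vy + k·ωz)/r = 0.4540/0.1 = 4.5400

(5.4600, -2.4600, -1.5400, 4.5400)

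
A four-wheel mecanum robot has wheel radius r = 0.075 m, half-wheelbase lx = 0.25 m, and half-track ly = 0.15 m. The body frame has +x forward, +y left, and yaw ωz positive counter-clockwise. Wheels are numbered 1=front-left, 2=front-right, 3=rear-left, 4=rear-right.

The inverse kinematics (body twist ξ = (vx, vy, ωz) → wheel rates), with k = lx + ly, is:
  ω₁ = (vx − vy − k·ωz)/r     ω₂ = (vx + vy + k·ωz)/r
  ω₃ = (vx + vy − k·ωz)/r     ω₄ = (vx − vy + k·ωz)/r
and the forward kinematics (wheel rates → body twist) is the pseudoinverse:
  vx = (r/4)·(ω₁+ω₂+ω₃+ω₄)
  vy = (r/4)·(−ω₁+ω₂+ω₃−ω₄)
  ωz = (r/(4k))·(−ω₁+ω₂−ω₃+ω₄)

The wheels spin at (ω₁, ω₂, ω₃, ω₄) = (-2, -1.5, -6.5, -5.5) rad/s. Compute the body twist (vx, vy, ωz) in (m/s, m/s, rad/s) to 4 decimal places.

(-0.2906, -0.0094, 0.0703)

k = lx + ly = 0.25 + 0.15 = 0.4000
ω₁+ω₂+ω₃+ω₄ = -15.5000  →  vx = (0.075/4)·-15.5000 = -0.2906
−ω₁+ω₂+ω₃−ω₄ = -0.5000  →  vy = (0.075/4)·-0.5000 = -0.0094
−ω₁+ω₂−ω₃+ω₄ = 1.5000  →  ωz = (0.075/1.6000)·1.5000 = 0.0703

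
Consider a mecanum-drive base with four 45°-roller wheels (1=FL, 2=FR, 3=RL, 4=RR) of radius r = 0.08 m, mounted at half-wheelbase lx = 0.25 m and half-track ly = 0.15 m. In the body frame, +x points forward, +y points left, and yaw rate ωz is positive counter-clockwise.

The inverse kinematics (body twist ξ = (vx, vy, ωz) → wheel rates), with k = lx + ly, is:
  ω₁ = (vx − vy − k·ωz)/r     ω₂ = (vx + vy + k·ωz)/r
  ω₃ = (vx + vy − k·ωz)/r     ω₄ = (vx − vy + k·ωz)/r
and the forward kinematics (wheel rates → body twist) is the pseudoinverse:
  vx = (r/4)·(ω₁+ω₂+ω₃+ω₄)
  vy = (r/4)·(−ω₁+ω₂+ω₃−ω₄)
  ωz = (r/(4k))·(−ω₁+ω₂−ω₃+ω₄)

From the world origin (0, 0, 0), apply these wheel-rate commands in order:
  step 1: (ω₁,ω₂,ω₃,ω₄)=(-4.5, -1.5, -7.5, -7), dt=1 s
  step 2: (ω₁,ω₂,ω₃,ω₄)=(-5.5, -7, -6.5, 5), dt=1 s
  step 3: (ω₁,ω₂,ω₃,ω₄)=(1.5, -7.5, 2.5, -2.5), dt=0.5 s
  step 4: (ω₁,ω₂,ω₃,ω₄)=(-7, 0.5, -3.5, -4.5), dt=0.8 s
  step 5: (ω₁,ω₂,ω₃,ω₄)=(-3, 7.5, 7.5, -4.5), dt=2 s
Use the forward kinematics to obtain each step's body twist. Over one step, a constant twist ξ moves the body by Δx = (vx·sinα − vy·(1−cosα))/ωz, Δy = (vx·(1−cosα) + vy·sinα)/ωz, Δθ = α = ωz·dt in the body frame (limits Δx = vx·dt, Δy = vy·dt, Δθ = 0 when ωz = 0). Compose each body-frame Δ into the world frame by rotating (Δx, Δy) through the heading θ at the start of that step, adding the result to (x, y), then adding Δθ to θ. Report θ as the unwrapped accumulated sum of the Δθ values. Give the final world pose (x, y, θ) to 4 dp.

(-1.0367, 0.5530, 0.4350)

step 1: ξ=(vx,vy,ωz)=(-0.4100, 0.0500, 0.1750), dt=1.0 → body Δ=(-0.4123, 0.0140, 0.1750) → world pose (-0.4123, 0.0140, 0.1750)
step 2: ξ=(vx,vy,ωz)=(-0.2800, -0.2600, 0.5000), dt=1.0 → body Δ=(-0.2048, -0.3179, 0.5000) → world pose (-0.5586, -0.3347, 0.6750)
step 3: ξ=(vx,vy,ωz)=(-0.1200, -0.0800, -0.7000), dt=0.5 → body Δ=(-0.0657, -0.0288, -0.3500) → world pose (-0.5919, -0.3982, 0.3250)
step 4: ξ=(vx,vy,ωz)=(-0.2900, 0.1700, 0.3250), dt=0.8 → body Δ=(-0.2470, 0.1045, 0.2600) → world pose (-0.8593, -0.3781, 0.5850)
step 5: ξ=(vx,vy,ωz)=(0.1500, 0.4500, -0.0750), dt=2.0 → body Δ=(0.3662, 0.8742, -0.1500) → world pose (-1.0367, 0.5530, 0.4350)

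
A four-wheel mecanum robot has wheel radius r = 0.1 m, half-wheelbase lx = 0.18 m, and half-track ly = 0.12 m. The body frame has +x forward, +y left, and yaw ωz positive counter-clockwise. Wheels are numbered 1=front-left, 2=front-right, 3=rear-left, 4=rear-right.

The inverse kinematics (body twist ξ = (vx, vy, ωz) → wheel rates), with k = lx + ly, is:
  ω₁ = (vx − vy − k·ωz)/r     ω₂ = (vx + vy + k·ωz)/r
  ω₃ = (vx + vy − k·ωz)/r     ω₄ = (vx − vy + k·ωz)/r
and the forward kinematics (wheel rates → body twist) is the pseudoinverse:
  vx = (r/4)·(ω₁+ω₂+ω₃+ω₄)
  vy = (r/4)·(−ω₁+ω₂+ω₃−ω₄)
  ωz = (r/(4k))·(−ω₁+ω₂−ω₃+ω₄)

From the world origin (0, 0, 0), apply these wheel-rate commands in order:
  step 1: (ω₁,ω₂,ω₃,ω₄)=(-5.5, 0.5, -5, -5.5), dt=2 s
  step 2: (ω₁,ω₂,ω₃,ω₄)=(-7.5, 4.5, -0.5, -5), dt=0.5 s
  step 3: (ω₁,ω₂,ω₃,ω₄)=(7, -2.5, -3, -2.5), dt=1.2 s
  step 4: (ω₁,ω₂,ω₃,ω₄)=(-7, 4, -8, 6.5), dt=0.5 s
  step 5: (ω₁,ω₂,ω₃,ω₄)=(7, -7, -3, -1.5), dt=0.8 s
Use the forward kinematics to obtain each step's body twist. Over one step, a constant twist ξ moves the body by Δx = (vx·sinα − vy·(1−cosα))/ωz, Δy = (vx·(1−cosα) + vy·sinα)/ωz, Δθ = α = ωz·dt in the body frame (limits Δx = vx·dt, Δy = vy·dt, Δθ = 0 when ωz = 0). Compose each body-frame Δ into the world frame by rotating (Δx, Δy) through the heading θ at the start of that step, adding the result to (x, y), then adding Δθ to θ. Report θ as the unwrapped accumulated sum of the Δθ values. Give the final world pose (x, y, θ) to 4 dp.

(-0.6608, -0.5804, 0.5583)

step 1: ξ=(vx,vy,ωz)=(-0.3875, 0.1625, 0.4583), dt=2.0 → body Δ=(-0.8097, -0.0497, 0.9167) → world pose (-0.8097, -0.0497, 0.9167)
step 2: ξ=(vx,vy,ωz)=(-0.2125, 0.4125, 0.6250), dt=0.5 → body Δ=(-0.1365, 0.1864, 0.3125) → world pose (-1.0408, -0.0445, 1.2292)
step 3: ξ=(vx,vy,ωz)=(-0.0250, -0.2500, -0.7500), dt=1.2 → body Δ=(-0.1522, -0.2485, -0.9000) → world pose (-0.8576, -0.2712, 0.3292)
step 4: ξ=(vx,vy,ωz)=(-0.1125, -0.0875, 2.1250), dt=0.5 → body Δ=(-0.0251, -0.0631, 1.0625) → world pose (-0.8610, -0.3391, 1.3917)
step 5: ξ=(vx,vy,ωz)=(-0.1125, -0.3875, -1.0417), dt=0.8 → body Δ=(-0.2018, -0.2400, -0.8333) → world pose (-0.6608, -0.5804, 0.5583)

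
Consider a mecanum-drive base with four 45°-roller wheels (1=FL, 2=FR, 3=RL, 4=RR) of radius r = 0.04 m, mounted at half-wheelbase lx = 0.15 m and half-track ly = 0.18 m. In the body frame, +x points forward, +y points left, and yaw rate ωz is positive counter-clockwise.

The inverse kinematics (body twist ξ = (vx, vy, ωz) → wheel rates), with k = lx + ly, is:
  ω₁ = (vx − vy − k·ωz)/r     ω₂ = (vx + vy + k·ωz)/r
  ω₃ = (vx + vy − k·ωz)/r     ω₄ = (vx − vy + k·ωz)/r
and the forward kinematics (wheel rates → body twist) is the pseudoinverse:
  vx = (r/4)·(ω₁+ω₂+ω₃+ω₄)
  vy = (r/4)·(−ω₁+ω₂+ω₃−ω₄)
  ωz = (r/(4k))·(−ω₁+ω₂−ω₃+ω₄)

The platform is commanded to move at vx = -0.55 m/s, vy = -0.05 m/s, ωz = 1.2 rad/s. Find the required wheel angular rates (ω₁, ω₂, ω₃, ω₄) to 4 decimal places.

k = lx + ly = 0.15 + 0.18 = 0.3300;  k·ωz = 0.3300·1.2 = 0.3960
ω₁ (FL) = (vx − vy − k·ωz)/r = -0.8960/0.04 = -22.4000
ω₂ (FR) = (vx + vy + k·ωz)/r = -0.2040/0.04 = -5.1000
ω₃ (RL) = (vx + vy − k·ωz)/r = -0.9960/0.04 = -24.9000
ω₄ (RR) = (vx − vy + k·ωz)/r = -0.1040/0.04 = -2.6000

(-22.4000, -5.1000, -24.9000, -2.6000)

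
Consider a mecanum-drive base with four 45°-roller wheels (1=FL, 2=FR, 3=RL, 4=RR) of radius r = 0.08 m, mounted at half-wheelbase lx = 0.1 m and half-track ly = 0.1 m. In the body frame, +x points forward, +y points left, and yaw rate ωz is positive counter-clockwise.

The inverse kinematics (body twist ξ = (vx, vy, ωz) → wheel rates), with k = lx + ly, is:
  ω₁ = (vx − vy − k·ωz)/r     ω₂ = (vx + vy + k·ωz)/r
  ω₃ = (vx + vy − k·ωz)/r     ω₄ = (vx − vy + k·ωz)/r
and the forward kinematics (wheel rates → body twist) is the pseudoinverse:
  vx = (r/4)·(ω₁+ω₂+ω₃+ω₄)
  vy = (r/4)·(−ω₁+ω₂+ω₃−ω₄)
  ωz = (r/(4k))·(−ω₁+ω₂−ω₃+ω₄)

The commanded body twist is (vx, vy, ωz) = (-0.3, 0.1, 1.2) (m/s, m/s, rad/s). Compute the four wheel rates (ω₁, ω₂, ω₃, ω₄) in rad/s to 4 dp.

(-8.0000, 0.5000, -5.5000, -2.0000)

k = lx + ly = 0.1 + 0.1 = 0.2000;  k·ωz = 0.2000·1.2 = 0.2400
ω₁ (FL) = (vx − vy − k·ωz)/r = -0.6400/0.08 = -8.0000
ω₂ (FR) = (vx + vy + k·ωz)/r = 0.0400/0.08 = 0.5000
ω₃ (RL) = (vx + vy − k·ωz)/r = -0.4400/0.08 = -5.5000
ω₄ (RR) = (vx − vy + k·ωz)/r = -0.1600/0.08 = -2.0000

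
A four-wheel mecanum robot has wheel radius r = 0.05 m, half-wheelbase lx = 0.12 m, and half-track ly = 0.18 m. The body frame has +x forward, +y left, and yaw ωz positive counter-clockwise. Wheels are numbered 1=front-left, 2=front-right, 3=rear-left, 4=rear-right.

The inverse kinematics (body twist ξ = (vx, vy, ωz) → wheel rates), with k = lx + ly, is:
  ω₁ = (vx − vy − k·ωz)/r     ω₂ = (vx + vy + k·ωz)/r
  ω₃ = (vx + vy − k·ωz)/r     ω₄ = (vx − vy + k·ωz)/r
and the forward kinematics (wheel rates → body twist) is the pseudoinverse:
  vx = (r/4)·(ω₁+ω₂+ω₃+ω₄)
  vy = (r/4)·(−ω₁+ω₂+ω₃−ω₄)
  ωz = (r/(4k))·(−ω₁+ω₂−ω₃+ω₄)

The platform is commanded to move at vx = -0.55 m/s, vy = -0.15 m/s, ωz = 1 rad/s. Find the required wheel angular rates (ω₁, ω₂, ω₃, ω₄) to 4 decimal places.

k = lx + ly = 0.12 + 0.18 = 0.3000;  k·ωz = 0.3000·1 = 0.3000
ω₁ (FL) = (vx − vy − k·ωz)/r = -0.7000/0.05 = -14.0000
ω₂ (FR) = (vx + vy + k·ωz)/r = -0.4000/0.05 = -8.0000
ω₃ (RL) = (vx + vy − k·ωz)/r = -1.0000/0.05 = -20.0000
ω₄ (RR) = (vx − vy + k·ωz)/r = -0.1000/0.05 = -2.0000

(-14.0000, -8.0000, -20.0000, -2.0000)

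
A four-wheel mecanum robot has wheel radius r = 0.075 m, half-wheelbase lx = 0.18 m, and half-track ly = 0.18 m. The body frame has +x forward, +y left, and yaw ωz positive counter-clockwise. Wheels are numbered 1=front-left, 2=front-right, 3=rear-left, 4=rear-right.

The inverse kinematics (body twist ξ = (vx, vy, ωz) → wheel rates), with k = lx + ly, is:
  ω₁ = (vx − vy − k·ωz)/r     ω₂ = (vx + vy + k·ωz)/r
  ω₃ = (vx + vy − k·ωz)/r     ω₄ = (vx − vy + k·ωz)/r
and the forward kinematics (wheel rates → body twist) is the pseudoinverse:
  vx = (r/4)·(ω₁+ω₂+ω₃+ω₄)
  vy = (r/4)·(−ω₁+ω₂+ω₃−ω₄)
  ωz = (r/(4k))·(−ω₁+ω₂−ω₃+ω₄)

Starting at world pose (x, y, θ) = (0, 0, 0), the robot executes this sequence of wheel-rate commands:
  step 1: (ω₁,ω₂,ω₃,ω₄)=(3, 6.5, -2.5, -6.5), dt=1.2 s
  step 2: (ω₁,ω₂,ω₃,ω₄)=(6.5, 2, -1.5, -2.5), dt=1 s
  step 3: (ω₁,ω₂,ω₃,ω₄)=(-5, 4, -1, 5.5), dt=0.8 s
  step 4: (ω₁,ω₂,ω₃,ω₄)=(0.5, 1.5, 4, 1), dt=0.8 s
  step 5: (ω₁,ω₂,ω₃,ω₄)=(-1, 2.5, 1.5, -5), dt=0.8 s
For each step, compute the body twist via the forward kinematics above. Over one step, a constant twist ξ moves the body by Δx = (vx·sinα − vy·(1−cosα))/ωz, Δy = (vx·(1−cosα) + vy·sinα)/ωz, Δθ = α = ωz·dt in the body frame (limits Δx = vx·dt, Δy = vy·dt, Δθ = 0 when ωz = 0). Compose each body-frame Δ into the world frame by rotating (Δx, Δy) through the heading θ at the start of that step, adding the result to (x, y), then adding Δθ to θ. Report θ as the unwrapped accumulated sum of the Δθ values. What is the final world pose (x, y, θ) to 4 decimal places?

step 1: ξ=(vx,vy,ωz)=(0.0094, 0.1406, -0.0260), dt=1.2 → body Δ=(0.0139, 0.1685, -0.0312) → world pose (0.0139, 0.1685, -0.0312)
step 2: ξ=(vx,vy,ωz)=(0.0844, -0.0656, -0.2865), dt=1.0 → body Δ=(0.0739, -0.0767, -0.2865) → world pose (0.0853, 0.0895, -0.3177)
step 3: ξ=(vx,vy,ωz)=(0.0656, 0.0469, 0.8073), dt=0.8 → body Δ=(0.0372, 0.0513, 0.6458) → world pose (0.1367, 0.1267, 0.3281)
step 4: ξ=(vx,vy,ωz)=(0.1313, 0.0750, -0.1042), dt=0.8 → body Δ=(0.1074, 0.0556, -0.0833) → world pose (0.2205, 0.2139, 0.2448)
step 5: ξ=(vx,vy,ωz)=(-0.0375, 0.1875, -0.1562), dt=0.8 → body Δ=(-0.0206, 0.1515, -0.1250) → world pose (0.1638, 0.3558, 0.1198)

(0.1638, 0.3558, 0.1198)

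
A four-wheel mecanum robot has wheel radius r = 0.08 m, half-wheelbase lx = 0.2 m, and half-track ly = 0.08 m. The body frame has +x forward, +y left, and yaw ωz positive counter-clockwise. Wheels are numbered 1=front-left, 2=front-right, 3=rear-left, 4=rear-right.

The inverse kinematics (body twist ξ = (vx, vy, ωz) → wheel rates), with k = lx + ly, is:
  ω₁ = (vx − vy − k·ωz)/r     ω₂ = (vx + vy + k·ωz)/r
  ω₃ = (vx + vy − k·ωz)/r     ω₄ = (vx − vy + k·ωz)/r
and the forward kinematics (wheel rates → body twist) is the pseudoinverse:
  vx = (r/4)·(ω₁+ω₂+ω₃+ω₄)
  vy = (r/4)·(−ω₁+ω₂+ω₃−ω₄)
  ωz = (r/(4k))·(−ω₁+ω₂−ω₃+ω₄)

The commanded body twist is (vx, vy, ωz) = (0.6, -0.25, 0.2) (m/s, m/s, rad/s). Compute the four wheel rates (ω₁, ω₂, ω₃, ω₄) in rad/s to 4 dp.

(9.9250, 5.0750, 3.6750, 11.3250)

k = lx + ly = 0.2 + 0.08 = 0.2800;  k·ωz = 0.2800·0.2 = 0.0560
ω₁ (FL) = (vx − vy − k·ωz)/r = 0.7940/0.08 = 9.9250
ω₂ (FR) = (vx + vy + k·ωz)/r = 0.4060/0.08 = 5.0750
ω₃ (RL) = (vx + vy − k·ωz)/r = 0.2940/0.08 = 3.6750
ω₄ (RR) = (vx − vy + k·ωz)/r = 0.9060/0.08 = 11.3250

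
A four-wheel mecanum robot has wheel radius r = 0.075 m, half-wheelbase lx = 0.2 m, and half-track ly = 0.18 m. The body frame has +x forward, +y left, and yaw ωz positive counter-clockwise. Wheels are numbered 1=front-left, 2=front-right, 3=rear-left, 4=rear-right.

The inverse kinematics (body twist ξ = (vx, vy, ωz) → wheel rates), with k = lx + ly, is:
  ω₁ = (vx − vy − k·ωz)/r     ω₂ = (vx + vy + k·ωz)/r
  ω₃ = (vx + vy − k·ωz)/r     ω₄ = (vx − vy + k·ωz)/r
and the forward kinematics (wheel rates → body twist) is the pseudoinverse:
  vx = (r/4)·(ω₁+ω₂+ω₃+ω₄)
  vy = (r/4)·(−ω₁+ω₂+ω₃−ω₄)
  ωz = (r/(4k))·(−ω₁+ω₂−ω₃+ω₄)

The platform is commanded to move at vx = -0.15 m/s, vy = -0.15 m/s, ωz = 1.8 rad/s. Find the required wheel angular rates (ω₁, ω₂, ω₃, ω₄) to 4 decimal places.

k = lx + ly = 0.2 + 0.18 = 0.3800;  k·ωz = 0.3800·1.8 = 0.6840
ω₁ (FL) = (vx − vy − k·ωz)/r = -0.6840/0.075 = -9.1200
ω₂ (FR) = (vx + vy + k·ωz)/r = 0.3840/0.075 = 5.1200
ω₃ (RL) = (vx + vy − k·ωz)/r = -0.9840/0.075 = -13.1200
ω₄ (RR) = (vx − vy + k·ωz)/r = 0.6840/0.075 = 9.1200

(-9.1200, 5.1200, -13.1200, 9.1200)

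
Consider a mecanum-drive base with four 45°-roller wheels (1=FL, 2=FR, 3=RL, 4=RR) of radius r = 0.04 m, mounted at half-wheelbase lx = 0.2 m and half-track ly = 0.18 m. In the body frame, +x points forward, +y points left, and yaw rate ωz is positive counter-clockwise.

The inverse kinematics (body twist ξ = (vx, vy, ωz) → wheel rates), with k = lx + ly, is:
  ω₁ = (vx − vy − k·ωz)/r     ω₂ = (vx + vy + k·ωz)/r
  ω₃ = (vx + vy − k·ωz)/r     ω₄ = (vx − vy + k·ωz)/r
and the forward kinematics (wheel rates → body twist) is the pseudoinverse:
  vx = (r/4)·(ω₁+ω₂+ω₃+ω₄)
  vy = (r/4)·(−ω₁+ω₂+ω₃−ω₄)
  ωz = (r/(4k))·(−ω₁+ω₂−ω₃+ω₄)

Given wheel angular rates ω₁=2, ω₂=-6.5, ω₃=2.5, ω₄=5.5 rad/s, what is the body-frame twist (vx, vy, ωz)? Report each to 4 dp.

(0.0350, -0.1150, -0.1447)

k = lx + ly = 0.2 + 0.18 = 0.3800
ω₁+ω₂+ω₃+ω₄ = 3.5000  →  vx = (0.04/4)·3.5000 = 0.0350
−ω₁+ω₂+ω₃−ω₄ = -11.5000  →  vy = (0.04/4)·-11.5000 = -0.1150
−ω₁+ω₂−ω₃+ω₄ = -5.5000  →  ωz = (0.04/1.5200)·-5.5000 = -0.1447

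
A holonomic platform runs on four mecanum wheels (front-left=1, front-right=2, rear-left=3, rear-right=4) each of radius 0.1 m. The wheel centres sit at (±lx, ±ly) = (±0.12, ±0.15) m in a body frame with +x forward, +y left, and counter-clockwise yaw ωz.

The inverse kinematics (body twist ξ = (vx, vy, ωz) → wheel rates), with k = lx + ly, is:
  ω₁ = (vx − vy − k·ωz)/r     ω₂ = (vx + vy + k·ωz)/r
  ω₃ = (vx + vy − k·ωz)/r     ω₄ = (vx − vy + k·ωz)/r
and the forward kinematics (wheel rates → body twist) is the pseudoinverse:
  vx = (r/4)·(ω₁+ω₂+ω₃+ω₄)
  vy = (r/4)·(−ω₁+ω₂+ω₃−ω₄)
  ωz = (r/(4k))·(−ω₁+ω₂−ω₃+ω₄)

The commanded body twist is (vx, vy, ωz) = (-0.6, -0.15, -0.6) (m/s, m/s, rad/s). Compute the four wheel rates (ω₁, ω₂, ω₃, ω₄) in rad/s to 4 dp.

(-2.8800, -9.1200, -5.8800, -6.1200)

k = lx + ly = 0.12 + 0.15 = 0.2700;  k·ωz = 0.2700·-0.6 = -0.1620
ω₁ (FL) = (vx − vy − k·ωz)/r = -0.2880/0.1 = -2.8800
ω₂ (FR) = (vx + vy + k·ωz)/r = -0.9120/0.1 = -9.1200
ω₃ (RL) = (vx + vy − k·ωz)/r = -0.5880/0.1 = -5.8800
ω₄ (RR) = (vx − vy + k·ωz)/r = -0.6120/0.1 = -6.1200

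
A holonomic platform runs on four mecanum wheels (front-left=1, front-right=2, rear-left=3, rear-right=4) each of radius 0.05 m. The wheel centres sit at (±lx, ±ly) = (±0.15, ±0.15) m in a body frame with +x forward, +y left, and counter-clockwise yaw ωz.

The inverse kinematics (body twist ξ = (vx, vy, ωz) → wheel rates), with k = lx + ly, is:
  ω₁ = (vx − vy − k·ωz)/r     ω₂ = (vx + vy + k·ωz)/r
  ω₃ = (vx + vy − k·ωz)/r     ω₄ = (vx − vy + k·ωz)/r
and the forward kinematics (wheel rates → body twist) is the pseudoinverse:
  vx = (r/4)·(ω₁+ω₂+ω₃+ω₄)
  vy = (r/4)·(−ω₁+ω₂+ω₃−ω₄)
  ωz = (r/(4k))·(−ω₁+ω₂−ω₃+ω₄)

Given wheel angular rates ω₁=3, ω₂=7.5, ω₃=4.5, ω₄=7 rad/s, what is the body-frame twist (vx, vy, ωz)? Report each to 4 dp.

(0.2750, 0.0250, 0.2917)

k = lx + ly = 0.15 + 0.15 = 0.3000
ω₁+ω₂+ω₃+ω₄ = 22.0000  →  vx = (0.05/4)·22.0000 = 0.2750
−ω₁+ω₂+ω₃−ω₄ = 2.0000  →  vy = (0.05/4)·2.0000 = 0.0250
−ω₁+ω₂−ω₃+ω₄ = 7.0000  →  ωz = (0.05/1.2000)·7.0000 = 0.2917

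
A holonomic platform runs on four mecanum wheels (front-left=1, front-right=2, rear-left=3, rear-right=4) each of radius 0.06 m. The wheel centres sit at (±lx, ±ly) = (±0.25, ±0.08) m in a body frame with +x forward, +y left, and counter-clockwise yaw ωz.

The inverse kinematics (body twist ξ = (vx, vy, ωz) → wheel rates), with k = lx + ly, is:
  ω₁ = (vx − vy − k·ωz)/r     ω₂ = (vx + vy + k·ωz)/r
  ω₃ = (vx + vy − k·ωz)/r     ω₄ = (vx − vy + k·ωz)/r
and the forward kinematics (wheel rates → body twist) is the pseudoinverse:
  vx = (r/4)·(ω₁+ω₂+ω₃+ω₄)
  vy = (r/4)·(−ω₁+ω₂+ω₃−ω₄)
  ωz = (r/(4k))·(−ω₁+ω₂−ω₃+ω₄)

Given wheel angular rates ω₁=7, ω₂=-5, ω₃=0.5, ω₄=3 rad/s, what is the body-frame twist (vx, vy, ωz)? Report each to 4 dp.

(0.0825, -0.2175, -0.4318)

k = lx + ly = 0.25 + 0.08 = 0.3300
ω₁+ω₂+ω₃+ω₄ = 5.5000  →  vx = (0.06/4)·5.5000 = 0.0825
−ω₁+ω₂+ω₃−ω₄ = -14.5000  →  vy = (0.06/4)·-14.5000 = -0.2175
−ω₁+ω₂−ω₃+ω₄ = -9.5000  →  ωz = (0.06/1.3200)·-9.5000 = -0.4318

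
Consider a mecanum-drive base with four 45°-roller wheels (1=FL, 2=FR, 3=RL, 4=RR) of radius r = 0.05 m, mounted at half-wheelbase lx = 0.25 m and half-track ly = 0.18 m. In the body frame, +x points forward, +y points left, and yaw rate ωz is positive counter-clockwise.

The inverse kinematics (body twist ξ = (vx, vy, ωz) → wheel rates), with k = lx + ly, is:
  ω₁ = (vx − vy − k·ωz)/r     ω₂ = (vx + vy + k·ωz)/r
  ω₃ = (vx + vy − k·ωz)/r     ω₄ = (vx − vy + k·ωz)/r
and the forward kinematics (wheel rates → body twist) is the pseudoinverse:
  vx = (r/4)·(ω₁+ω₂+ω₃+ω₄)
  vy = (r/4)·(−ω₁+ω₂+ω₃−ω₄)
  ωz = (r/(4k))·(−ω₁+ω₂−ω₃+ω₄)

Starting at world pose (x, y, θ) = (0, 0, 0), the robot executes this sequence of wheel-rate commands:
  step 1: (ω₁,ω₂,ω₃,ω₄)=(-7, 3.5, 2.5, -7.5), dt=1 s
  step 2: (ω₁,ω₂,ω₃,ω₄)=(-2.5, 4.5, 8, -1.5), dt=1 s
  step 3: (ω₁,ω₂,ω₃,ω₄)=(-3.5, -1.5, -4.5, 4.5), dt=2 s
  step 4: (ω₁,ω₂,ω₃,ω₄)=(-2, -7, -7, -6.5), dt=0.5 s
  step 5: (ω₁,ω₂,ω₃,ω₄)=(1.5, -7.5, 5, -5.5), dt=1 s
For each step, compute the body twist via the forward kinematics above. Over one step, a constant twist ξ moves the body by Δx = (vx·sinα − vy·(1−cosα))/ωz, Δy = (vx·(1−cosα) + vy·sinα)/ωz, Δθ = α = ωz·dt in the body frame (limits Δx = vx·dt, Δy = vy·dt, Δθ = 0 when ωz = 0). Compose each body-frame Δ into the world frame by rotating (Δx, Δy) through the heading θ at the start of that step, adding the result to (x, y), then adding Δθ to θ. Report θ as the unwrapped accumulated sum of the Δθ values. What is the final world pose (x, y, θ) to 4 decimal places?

(-0.2559, 0.1582, -0.0509)

step 1: ξ=(vx,vy,ωz)=(-0.1063, 0.2563, 0.0145), dt=1.0 → body Δ=(-0.1081, 0.2555, 0.0145) → world pose (-0.1081, 0.2555, 0.0145)
step 2: ξ=(vx,vy,ωz)=(0.1063, 0.2063, -0.0727), dt=1.0 → body Δ=(0.1136, 0.2022, -0.0727) → world pose (0.0026, 0.4593, -0.0581)
step 3: ξ=(vx,vy,ωz)=(-0.0625, -0.0875, 0.3198), dt=2.0 → body Δ=(-0.0626, -0.2019, 0.6395) → world pose (-0.0716, 0.2613, 0.5814)
step 4: ξ=(vx,vy,ωz)=(-0.2812, -0.0688, -0.1308), dt=0.5 → body Δ=(-0.1416, -0.0298, -0.0654) → world pose (-0.1736, 0.1587, 0.5160)
step 5: ξ=(vx,vy,ωz)=(-0.0813, 0.0188, -0.5669), dt=1.0 → body Δ=(-0.0718, 0.0402, -0.5669) → world pose (-0.2559, 0.1582, -0.0509)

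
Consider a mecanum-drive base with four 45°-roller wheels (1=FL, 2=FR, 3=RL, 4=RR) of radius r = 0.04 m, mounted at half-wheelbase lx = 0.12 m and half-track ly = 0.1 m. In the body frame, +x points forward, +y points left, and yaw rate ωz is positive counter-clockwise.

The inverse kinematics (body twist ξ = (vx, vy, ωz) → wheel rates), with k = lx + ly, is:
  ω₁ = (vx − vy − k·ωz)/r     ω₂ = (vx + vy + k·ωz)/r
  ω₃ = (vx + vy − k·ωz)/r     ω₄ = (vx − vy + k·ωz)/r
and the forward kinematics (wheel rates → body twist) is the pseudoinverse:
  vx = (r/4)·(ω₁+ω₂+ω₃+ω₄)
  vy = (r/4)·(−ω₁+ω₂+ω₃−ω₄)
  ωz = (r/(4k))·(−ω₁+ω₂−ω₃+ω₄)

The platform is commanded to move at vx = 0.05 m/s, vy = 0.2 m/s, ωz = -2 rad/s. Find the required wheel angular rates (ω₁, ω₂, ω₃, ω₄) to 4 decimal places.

(7.2500, -4.7500, 17.2500, -14.7500)

k = lx + ly = 0.12 + 0.1 = 0.2200;  k·ωz = 0.2200·-2 = -0.4400
ω₁ (FL) = (vx − vy − k·ωz)/r = 0.2900/0.04 = 7.2500
ω₂ (FR) = (vx + vy + k·ωz)/r = -0.1900/0.04 = -4.7500
ω₃ (RL) = (vx + vy − k·ωz)/r = 0.6900/0.04 = 17.2500
ω₄ (RR) = (vx − vy + k·ωz)/r = -0.5900/0.04 = -14.7500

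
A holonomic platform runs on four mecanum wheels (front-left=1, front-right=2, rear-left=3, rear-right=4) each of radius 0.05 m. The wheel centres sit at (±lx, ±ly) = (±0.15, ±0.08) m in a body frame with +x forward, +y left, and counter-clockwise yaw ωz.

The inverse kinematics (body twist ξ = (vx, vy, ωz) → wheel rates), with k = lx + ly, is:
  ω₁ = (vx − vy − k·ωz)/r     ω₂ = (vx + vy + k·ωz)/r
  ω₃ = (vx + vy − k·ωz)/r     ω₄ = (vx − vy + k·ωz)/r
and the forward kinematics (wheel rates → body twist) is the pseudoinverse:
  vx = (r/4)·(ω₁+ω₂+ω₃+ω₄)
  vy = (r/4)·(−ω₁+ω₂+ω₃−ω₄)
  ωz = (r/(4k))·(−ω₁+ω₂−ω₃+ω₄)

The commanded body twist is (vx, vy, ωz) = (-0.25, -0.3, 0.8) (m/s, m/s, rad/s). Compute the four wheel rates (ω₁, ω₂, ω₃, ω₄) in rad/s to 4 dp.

(-2.6800, -7.3200, -14.6800, 4.6800)

k = lx + ly = 0.15 + 0.08 = 0.2300;  k·ωz = 0.2300·0.8 = 0.1840
ω₁ (FL) = (vx − vy − k·ωz)/r = -0.1340/0.05 = -2.6800
ω₂ (FR) = (vx + vy + k·ωz)/r = -0.3660/0.05 = -7.3200
ω₃ (RL) = (vx + vy − k·ωz)/r = -0.7340/0.05 = -14.6800
ω₄ (RR) = (vx − vy + k·ωz)/r = 0.2340/0.05 = 4.6800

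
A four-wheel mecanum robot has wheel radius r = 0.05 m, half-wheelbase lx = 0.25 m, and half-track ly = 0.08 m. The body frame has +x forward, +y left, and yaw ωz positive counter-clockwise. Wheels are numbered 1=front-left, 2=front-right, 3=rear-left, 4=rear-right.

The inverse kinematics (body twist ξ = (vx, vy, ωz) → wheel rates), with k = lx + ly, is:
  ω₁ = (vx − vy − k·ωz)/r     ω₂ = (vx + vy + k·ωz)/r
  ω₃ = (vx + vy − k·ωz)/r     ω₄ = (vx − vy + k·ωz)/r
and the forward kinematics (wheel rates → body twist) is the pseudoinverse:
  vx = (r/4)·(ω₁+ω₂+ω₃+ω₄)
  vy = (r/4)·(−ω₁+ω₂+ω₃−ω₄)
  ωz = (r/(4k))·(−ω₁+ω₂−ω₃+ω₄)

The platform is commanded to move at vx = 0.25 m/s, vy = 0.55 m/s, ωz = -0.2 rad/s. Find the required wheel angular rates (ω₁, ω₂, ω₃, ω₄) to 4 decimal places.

(-4.6800, 14.6800, 17.3200, -7.3200)

k = lx + ly = 0.25 + 0.08 = 0.3300;  k·ωz = 0.3300·-0.2 = -0.0660
ω₁ (FL) = (vx − vy − k·ωz)/r = -0.2340/0.05 = -4.6800
ω₂ (FR) = (vx + vy + k·ωz)/r = 0.7340/0.05 = 14.6800
ω₃ (RL) = (vx + vy − k·ωz)/r = 0.8660/0.05 = 17.3200
ω₄ (RR) = (vx − vy + k·ωz)/r = -0.3660/0.05 = -7.3200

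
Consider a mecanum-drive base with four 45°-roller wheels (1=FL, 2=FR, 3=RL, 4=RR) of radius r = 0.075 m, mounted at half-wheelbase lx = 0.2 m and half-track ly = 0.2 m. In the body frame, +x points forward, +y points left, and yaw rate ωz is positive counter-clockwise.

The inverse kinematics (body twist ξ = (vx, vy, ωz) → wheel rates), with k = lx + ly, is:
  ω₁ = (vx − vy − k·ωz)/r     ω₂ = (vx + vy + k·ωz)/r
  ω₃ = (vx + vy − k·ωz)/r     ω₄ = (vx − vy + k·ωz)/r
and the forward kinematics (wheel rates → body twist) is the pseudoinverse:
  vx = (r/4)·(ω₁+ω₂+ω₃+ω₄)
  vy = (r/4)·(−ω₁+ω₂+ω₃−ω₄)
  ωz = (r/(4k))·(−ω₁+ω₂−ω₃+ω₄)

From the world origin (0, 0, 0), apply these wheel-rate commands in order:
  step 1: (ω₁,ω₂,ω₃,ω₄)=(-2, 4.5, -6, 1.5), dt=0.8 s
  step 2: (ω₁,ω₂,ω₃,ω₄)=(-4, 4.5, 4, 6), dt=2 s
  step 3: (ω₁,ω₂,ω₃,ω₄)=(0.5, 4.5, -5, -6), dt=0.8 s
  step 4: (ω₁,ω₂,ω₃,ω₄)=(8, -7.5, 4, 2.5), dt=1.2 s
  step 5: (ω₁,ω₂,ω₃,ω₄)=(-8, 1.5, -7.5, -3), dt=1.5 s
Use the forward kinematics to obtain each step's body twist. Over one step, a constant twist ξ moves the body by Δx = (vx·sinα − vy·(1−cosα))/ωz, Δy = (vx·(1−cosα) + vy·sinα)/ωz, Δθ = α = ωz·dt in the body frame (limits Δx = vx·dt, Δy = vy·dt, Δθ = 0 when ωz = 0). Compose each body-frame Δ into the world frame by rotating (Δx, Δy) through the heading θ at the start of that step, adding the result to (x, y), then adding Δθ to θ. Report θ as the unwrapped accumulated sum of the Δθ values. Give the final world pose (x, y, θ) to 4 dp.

step 1: ξ=(vx,vy,ωz)=(-0.0375, -0.0187, 0.6562), dt=0.8 → body Δ=(-0.0248, -0.0220, 0.5250) → world pose (-0.0248, -0.0220, 0.5250)
step 2: ξ=(vx,vy,ωz)=(0.1969, 0.1219, 0.4922), dt=2.0 → body Δ=(0.2226, 0.3849, 0.9844) → world pose (-0.0251, 0.4226, 1.5094)
step 3: ξ=(vx,vy,ωz)=(-0.1125, 0.0937, 0.1406), dt=0.8 → body Δ=(-0.0940, 0.0698, 0.1125) → world pose (-0.1005, 0.3330, 1.6219)
step 4: ξ=(vx,vy,ωz)=(0.1312, -0.2625, -0.7969), dt=1.2 → body Δ=(-0.0049, -0.3389, -0.9562) → world pose (0.2382, 0.3454, 0.6656)
step 5: ξ=(vx,vy,ωz)=(-0.3187, 0.0937, 0.6562), dt=1.5 → body Δ=(-0.4684, -0.0979, 0.9844) → world pose (-0.0697, -0.0208, 1.6500)

(-0.0697, -0.0208, 1.6500)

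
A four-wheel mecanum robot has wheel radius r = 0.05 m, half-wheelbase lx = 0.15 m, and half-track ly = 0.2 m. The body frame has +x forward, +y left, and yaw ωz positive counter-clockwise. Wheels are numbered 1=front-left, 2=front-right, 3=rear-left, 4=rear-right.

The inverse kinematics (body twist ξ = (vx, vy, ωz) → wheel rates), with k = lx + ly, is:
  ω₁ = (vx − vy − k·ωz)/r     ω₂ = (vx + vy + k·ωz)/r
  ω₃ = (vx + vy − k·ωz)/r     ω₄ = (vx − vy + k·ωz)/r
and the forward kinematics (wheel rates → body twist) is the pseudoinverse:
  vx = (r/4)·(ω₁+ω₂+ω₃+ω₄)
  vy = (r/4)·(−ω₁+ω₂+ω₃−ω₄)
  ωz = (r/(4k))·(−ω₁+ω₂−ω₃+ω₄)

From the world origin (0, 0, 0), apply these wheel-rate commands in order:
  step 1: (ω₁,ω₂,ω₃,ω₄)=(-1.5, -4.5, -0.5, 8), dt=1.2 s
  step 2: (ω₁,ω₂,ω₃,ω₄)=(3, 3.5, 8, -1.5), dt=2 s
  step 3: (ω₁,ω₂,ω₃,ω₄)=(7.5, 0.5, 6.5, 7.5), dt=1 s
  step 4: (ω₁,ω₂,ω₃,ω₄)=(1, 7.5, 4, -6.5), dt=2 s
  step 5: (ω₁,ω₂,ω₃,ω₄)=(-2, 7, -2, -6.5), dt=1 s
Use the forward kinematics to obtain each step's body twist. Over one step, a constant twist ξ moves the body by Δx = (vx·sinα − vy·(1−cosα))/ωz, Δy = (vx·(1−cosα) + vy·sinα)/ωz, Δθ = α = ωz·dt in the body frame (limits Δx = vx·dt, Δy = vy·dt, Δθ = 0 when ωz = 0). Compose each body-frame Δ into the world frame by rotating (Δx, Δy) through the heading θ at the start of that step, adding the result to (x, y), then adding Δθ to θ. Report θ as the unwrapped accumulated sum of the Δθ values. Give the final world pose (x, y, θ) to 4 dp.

(1.0671, 0.1759, -0.7464)

step 1: ξ=(vx,vy,ωz)=(0.0188, -0.1438, 0.1964), dt=1.2 → body Δ=(0.0425, -0.1683, 0.2357) → world pose (0.0425, -0.1683, 0.2357)
step 2: ξ=(vx,vy,ωz)=(0.1625, 0.1250, -0.3214), dt=2.0 → body Δ=(0.3807, 0.1322, -0.6429) → world pose (0.3818, 0.0492, -0.4071)
step 3: ξ=(vx,vy,ωz)=(0.2750, -0.1000, -0.2143), dt=1.0 → body Δ=(0.2622, -0.1286, -0.2143) → world pose (0.5717, -0.1727, -0.6214)
step 4: ξ=(vx,vy,ωz)=(0.0750, 0.2125, -0.1429), dt=2.0 → body Δ=(0.2083, 0.3980, -0.2857) → world pose (0.9727, 0.0296, -0.9071)
step 5: ξ=(vx,vy,ωz)=(-0.0437, 0.1688, 0.1607), dt=1.0 → body Δ=(-0.0571, 0.1645, 0.1607) → world pose (1.0671, 0.1759, -0.7464)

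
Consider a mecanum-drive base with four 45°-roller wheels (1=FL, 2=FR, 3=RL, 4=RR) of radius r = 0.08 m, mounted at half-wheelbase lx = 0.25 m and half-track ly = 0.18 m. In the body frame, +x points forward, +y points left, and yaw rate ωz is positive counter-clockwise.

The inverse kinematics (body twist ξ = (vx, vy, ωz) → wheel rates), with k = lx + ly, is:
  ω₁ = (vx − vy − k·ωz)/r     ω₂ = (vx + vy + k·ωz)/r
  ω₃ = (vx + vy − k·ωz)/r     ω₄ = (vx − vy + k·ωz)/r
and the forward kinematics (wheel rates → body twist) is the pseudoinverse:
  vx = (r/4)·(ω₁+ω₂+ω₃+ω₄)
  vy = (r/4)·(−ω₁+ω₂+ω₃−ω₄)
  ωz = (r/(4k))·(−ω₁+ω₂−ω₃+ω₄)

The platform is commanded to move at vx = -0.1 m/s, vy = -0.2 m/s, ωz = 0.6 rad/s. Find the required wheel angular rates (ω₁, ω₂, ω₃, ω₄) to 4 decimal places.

(-1.9750, -0.5250, -6.9750, 4.4750)

k = lx + ly = 0.25 + 0.18 = 0.4300;  k·ωz = 0.4300·0.6 = 0.2580
ω₁ (FL) = (vx − vy − k·ωz)/r = -0.1580/0.08 = -1.9750
ω₂ (FR) = (vx + vy + k·ωz)/r = -0.0420/0.08 = -0.5250
ω₃ (RL) = (vx + vy − k·ωz)/r = -0.5580/0.08 = -6.9750
ω₄ (RR) = (vx − vy + k·ωz)/r = 0.3580/0.08 = 4.4750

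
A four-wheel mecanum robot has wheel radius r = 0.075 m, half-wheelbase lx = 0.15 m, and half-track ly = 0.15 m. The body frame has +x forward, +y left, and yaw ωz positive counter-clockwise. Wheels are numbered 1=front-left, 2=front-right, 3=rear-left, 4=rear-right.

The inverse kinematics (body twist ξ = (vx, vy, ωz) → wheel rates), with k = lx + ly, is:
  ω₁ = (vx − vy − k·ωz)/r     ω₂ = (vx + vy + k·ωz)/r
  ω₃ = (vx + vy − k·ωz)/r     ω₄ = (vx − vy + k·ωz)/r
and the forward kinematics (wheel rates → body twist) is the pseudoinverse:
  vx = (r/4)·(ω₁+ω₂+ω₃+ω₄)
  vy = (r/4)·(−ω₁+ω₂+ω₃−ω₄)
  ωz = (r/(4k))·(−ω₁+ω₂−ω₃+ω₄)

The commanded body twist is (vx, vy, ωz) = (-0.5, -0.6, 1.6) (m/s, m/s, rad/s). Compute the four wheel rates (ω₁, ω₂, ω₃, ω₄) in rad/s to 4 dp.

(-5.0667, -8.2667, -21.0667, 7.7333)

k = lx + ly = 0.15 + 0.15 = 0.3000;  k·ωz = 0.3000·1.6 = 0.4800
ω₁ (FL) = (vx − vy − k·ωz)/r = -0.3800/0.075 = -5.0667
ω₂ (FR) = (vx + vy + k·ωz)/r = -0.6200/0.075 = -8.2667
ω₃ (RL) = (vx + vy − k·ωz)/r = -1.5800/0.075 = -21.0667
ω₄ (RR) = (vx − vy + k·ωz)/r = 0.5800/0.075 = 7.7333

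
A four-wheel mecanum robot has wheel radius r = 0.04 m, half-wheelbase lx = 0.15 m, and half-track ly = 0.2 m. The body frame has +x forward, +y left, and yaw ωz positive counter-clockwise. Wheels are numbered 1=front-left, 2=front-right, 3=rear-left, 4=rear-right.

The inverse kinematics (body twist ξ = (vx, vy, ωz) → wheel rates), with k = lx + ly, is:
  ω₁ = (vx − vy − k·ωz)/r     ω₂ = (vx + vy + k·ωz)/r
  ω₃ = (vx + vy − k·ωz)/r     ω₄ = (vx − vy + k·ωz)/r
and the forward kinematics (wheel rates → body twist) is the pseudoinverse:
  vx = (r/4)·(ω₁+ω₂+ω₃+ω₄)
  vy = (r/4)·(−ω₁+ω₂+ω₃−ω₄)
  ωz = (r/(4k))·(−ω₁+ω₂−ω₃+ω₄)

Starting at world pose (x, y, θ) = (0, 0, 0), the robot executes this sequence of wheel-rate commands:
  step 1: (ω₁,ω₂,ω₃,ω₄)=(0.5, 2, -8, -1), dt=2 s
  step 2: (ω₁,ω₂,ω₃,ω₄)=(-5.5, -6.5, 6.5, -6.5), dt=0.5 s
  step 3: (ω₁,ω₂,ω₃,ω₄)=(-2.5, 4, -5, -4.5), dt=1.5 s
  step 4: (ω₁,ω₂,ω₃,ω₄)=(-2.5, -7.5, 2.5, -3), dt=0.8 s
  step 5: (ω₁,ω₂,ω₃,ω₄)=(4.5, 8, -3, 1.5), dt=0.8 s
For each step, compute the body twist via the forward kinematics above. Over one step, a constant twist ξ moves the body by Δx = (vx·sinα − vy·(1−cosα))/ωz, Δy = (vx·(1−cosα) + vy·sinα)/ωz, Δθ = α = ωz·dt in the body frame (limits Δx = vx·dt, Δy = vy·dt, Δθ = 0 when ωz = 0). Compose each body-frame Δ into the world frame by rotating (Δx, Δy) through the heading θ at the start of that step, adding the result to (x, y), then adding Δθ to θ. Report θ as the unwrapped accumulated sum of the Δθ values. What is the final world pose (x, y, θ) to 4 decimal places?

(-0.3167, -0.0770, 0.5286)

step 1: ξ=(vx,vy,ωz)=(-0.0650, -0.0550, 0.2429), dt=2.0 → body Δ=(-0.0988, -0.1367, 0.4857) → world pose (-0.0988, -0.1367, 0.4857)
step 2: ξ=(vx,vy,ωz)=(-0.1200, 0.1200, -0.4000), dt=0.5 → body Δ=(-0.0536, 0.0656, -0.2000) → world pose (-0.1768, -0.1037, 0.2857)
step 3: ξ=(vx,vy,ωz)=(-0.0800, 0.0600, 0.2000), dt=1.5 → body Δ=(-0.1316, 0.0708, 0.3000) → world pose (-0.3230, -0.0729, 0.5857)
step 4: ξ=(vx,vy,ωz)=(-0.1050, 0.0050, -0.3000), dt=0.8 → body Δ=(-0.0827, 0.0140, -0.2400) → world pose (-0.3997, -0.1070, 0.3457)
step 5: ξ=(vx,vy,ωz)=(0.1100, -0.0100, 0.2286), dt=0.8 → body Δ=(0.0882, 0.0001, 0.1829) → world pose (-0.3167, -0.0770, 0.5286)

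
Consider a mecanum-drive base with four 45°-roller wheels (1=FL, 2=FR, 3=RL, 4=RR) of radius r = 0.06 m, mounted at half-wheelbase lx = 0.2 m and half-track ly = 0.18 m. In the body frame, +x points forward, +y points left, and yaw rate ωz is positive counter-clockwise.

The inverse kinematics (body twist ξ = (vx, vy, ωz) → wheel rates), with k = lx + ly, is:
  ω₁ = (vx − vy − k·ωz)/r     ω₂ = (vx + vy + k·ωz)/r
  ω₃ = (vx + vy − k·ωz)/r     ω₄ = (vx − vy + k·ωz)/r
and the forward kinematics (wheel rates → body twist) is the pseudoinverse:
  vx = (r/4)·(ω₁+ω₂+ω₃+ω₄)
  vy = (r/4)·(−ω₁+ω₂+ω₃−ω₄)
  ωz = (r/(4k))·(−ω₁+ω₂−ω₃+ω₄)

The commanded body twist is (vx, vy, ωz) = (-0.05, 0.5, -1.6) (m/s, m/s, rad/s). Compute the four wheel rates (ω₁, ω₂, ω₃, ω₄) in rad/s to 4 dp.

k = lx + ly = 0.2 + 0.18 = 0.3800;  k·ωz = 0.3800·-1.6 = -0.6080
ω₁ (FL) = (vx − vy − k·ωz)/r = 0.0580/0.06 = 0.9667
ω₂ (FR) = (vx + vy + k·ωz)/r = -0.1580/0.06 = -2.6333
ω₃ (RL) = (vx + vy − k·ωz)/r = 1.0580/0.06 = 17.6333
ω₄ (RR) = (vx − vy + k·ωz)/r = -1.1580/0.06 = -19.3000

(0.9667, -2.6333, 17.6333, -19.3000)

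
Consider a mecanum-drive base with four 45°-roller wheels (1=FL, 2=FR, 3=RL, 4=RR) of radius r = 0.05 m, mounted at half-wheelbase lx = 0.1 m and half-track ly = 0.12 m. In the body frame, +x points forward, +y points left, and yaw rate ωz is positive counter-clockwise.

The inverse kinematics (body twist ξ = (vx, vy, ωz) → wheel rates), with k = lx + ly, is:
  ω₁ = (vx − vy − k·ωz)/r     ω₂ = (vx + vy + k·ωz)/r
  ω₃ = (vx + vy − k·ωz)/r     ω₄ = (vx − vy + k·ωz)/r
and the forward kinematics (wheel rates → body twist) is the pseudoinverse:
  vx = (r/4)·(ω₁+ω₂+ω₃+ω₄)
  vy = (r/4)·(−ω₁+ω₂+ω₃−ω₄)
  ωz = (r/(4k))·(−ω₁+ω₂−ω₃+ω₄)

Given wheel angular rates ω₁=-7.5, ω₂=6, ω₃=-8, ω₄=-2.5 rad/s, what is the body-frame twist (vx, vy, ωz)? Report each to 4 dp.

k = lx + ly = 0.1 + 0.12 = 0.2200
ω₁+ω₂+ω₃+ω₄ = -12.0000  →  vx = (0.05/4)·-12.0000 = -0.1500
−ω₁+ω₂+ω₃−ω₄ = 8.0000  →  vy = (0.05/4)·8.0000 = 0.1000
−ω₁+ω₂−ω₃+ω₄ = 19.0000  →  ωz = (0.05/0.8800)·19.0000 = 1.0795

(-0.1500, 0.1000, 1.0795)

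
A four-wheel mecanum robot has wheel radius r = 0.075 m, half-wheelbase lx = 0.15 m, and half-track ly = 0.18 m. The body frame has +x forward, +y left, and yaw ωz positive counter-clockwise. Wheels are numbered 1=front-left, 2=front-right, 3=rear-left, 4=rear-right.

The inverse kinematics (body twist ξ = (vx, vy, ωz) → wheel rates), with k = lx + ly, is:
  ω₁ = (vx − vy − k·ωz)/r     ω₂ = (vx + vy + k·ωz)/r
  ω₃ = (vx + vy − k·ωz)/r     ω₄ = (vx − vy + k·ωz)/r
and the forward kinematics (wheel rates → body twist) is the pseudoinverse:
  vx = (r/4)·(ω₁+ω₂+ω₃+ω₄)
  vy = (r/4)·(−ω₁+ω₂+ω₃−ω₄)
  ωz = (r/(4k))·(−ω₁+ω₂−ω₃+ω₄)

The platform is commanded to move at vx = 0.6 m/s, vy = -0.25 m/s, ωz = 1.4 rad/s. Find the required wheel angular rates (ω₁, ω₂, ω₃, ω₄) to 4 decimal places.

(5.1733, 10.8267, -1.4933, 17.4933)

k = lx + ly = 0.15 + 0.18 = 0.3300;  k·ωz = 0.3300·1.4 = 0.4620
ω₁ (FL) = (vx − vy − k·ωz)/r = 0.3880/0.075 = 5.1733
ω₂ (FR) = (vx + vy + k·ωz)/r = 0.8120/0.075 = 10.8267
ω₃ (RL) = (vx + vy − k·ωz)/r = -0.1120/0.075 = -1.4933
ω₄ (RR) = (vx − vy + k·ωz)/r = 1.3120/0.075 = 17.4933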